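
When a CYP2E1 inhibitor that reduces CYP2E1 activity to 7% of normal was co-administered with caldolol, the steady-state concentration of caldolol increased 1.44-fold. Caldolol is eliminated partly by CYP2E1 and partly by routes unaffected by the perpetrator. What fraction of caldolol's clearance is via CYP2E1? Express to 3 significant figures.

CL'/CL = 1 / 1.44 = 0.6944
0.07·fm + (1 − fm) = 0.6944
fm = (0.6944 − 1) / (0.07 − 1) = 0.329

0.329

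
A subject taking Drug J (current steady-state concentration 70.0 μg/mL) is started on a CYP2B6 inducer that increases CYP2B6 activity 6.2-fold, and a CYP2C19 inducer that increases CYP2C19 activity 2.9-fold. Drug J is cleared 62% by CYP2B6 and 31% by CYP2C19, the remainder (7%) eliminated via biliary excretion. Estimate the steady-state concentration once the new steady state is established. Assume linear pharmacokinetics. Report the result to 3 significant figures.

CYP2B6: 0.62 × 6.2 = 3.844
CYP2C19: 0.31 × 2.9 = 0.899
Other: 0.07 (unchanged)
New clearance relative to baseline: 3.844 + 0.899 + 0.07 = 4.813.
New steady-state concentration = 70.0 / 4.813 = 14.5 μg/mL (concentration scales inversely with clearance).

14.5 μg/mL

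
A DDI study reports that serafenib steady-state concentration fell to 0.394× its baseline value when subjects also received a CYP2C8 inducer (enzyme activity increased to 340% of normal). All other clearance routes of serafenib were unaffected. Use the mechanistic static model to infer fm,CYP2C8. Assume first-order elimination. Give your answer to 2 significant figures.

0.64

Let x = fm,CYP2C8. Because steady-state concentration ∝ 1/CL, relative clearance rose to 1/0.394 = 2.538.
Only the CYP2C8 route changed, so 2.538 = x·3.4 + (1 − x), giving x = 0.64.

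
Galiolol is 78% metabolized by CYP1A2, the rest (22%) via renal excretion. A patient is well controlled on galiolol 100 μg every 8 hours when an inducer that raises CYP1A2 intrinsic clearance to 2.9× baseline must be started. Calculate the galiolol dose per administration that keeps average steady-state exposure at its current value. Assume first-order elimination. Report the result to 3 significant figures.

The CYP1A2 pathway (78% of clearance) increases to 2.9× activity: 0.78 × 2.9 = 2.262.
The remaining 22% of clearance is unaffected.
Relative clearance = 2.262 + 0.22 = 2.482.
To maintain the same steady-state level, dose must scale with clearance: new dose = 100 × 2.482 = 248 μg.

248 μg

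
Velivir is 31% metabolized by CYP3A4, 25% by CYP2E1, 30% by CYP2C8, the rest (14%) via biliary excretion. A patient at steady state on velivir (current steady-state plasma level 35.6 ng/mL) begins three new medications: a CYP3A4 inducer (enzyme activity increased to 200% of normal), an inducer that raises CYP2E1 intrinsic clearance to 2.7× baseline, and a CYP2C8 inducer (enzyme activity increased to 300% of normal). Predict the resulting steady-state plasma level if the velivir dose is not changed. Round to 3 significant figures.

15.2 ng/mL

The CYP3A4 pathway (31% of clearance) is boosted to 2× activity: 0.31 × 2 = 0.62.
The CYP2E1 pathway (25% of clearance) is boosted to 2.7× activity: 0.25 × 2.7 = 0.675.
The CYP2C8 pathway (30% of clearance) rises to 3× activity: 0.3 × 3 = 0.9.
Non-CYP routes (14%) are unchanged.
Relative clearance = 0.62 + 0.675 + 0.9 + 0.14 = 2.335.
Steady-state plasma level ∝ 1/CL: new value = 35.6 / 2.335 = 15.2 ng/mL.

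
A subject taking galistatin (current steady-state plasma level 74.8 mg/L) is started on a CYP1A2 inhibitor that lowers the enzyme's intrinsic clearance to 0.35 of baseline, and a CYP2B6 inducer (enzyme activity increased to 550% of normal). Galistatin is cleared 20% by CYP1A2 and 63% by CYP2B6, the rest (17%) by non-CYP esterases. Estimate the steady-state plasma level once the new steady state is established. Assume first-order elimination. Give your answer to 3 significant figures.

The CYP1A2 pathway (20% of clearance) is reduced to 0.35× activity: 0.2 × 0.35 = 0.07.
The CYP2B6 pathway (63% of clearance) is boosted to 5.5× activity: 0.63 × 5.5 = 3.465.
The remaining 17% of clearance is unaffected.
Relative clearance = 0.07 + 3.465 + 0.17 = 3.705.
Dividing the baseline by the relative clearance: 74.8 / 3.705 = 20.2 mg/L.

20.2 mg/L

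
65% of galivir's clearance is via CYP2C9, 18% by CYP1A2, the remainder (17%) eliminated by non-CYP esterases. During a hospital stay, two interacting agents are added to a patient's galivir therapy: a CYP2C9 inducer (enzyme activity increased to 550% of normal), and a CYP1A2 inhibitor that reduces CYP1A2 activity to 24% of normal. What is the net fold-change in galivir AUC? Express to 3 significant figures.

0.264

The CYP2C9 pathway (65% of clearance) increases to 5.5× activity: 0.65 × 5.5 = 3.575.
The CYP1A2 pathway (18% of clearance) is reduced to 0.24× activity: 0.18 × 0.24 = 0.0432.
The remaining 17% of clearance is unaffected.
CL_new/CL_old = 3.575 + 0.0432 + 0.17 = 3.7882.
AUC ∝ 1/CL: fold-change = 1 / 3.7882 = 0.264.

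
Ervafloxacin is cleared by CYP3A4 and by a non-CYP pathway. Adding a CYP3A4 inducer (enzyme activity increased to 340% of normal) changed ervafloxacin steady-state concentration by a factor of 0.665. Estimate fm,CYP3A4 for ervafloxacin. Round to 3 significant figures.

0.210

CL'/CL = 1 / 0.665 = 1.504
3.4·fm + (1 − fm) = 1.504
fm = (1.504 − 1) / (3.4 − 1) = 0.210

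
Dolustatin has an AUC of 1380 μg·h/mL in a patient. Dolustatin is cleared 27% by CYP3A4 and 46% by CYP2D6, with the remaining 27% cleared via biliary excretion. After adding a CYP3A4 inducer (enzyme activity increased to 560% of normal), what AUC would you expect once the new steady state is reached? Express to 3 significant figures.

616 μg·h/mL

The CYP3A4 pathway (27% of clearance) is boosted to 5.6× activity: 0.27 × 5.6 = 1.512.
CYP2D6 (46%) and the residual 27% are unaffected.
Relative clearance = 1.512 + 0.46 + 0.27 = 2.242.
AUC ∝ 1/CL, so new value = 1380 / 2.242 = 616 μg·h/mL.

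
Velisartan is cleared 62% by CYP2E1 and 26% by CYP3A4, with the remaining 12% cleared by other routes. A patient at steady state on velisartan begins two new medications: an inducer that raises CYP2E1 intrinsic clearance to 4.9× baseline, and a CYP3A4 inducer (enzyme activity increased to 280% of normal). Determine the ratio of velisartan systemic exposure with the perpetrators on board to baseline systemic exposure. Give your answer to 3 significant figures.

The CYP2E1 pathway (62% of clearance) is boosted to 4.9× activity: 0.62 × 4.9 = 3.038.
The CYP3A4 pathway (26% of clearance) rises to 2.8× activity: 0.26 × 2.8 = 0.728.
Non-CYP routes (12%) are unchanged.
CL_new/CL_old = 3.038 + 0.728 + 0.12 = 3.886.
Net systemic exposure ratio = 1 / 3.886 = 0.257.

0.257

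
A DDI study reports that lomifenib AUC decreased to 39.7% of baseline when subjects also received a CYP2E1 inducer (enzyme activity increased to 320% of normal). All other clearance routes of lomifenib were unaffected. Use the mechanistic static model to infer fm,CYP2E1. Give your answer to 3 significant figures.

0.690

Call the CYP2E1 fraction fm. After the interaction, CL_new/CL_old = fm × 3.2 + (1 − fm).
AUC ratio = 1 / (new CL fraction), so new CL fraction = 1 / 0.397 = 2.519.
fm × 3.2 + 1 − fm = 2.519  ⇒  fm × (3.2 − 1) = 1.519  ⇒  fm = 0.690.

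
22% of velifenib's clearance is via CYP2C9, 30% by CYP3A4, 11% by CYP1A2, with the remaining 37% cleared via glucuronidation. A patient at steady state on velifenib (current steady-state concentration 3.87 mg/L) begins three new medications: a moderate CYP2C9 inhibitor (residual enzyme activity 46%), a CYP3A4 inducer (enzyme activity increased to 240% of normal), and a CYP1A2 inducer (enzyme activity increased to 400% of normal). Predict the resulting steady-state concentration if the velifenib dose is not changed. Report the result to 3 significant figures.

2.37 mg/L

The CYP2C9 pathway (22% of clearance) falls to 0.46× activity: 0.22 × 0.46 = 0.1012.
The CYP3A4 pathway (30% of clearance) rises to 2.4× activity: 0.3 × 2.4 = 0.72.
The CYP1A2 pathway (11% of clearance) rises to 4× activity: 0.11 × 4 = 0.44.
The remaining 37% of clearance is unaffected.
Relative clearance = 0.1012 + 0.72 + 0.44 + 0.37 = 1.6312.
New steady-state concentration = 3.87 / 1.6312 = 2.37 mg/L (concentration scales inversely with clearance).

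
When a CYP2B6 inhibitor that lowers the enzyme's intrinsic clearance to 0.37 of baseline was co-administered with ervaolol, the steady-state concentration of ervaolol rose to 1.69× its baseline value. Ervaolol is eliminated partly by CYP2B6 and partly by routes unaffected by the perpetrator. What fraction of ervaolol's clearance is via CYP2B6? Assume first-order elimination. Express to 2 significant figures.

0.65

Write x for the fraction cleared via CYP2B6. The observed steady-state concentration change means clearance fell to 1/1.69 = 0.5917 of baseline.
Setting x·0.37 + (1 − x) = 0.5917 and solving: x = (0.5917 − 1)/(0.37 − 1) = 0.65.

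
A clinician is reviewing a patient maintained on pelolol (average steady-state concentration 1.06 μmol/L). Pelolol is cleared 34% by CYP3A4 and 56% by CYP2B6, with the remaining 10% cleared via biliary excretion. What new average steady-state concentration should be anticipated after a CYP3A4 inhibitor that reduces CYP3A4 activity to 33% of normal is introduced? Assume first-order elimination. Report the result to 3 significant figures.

1.37 μmol/L

The CYP3A4 pathway (34% of clearance) drops to 0.33× activity: 0.34 × 0.33 = 0.1122.
CYP2B6 (56%) and the residual 10% are unaffected.
Relative clearance = 0.1122 + 0.56 + 0.1 = 0.7722.
Average steady-state concentration ∝ 1/CL, so new value = 1.06 / 0.7722 = 1.37 μmol/L.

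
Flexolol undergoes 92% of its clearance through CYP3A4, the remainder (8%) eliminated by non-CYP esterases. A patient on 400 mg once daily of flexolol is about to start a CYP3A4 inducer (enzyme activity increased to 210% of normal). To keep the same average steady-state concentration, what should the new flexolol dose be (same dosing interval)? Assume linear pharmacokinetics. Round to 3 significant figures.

805 mg

CYP3A4: 0.92 × 2.1 = 1.932
Other: 0.08 (unchanged)
CL_new/CL_old = 1.932 + 0.08 = 2.012.
Css,avg = (dose rate)/CL, so holding Css fixed requires dose ∝ CL: 400 × 2.012 = 805 mg.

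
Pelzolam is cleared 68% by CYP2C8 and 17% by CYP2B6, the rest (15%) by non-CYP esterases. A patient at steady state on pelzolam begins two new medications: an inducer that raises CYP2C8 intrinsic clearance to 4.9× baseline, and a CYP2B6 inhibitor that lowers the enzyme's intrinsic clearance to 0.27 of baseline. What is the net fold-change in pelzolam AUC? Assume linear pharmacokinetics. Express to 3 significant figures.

0.283

The CYP2C8 pathway (68% of clearance) is boosted to 4.9× activity: 0.68 × 4.9 = 3.332.
The CYP2B6 pathway (17% of clearance) is reduced to 0.27× activity: 0.17 × 0.27 = 0.0459.
The remaining 15% of clearance is unaffected.
CL_new/CL_old = 3.332 + 0.0459 + 0.15 = 3.5279.
Net AUC ratio = 1 / 3.5279 = 0.283.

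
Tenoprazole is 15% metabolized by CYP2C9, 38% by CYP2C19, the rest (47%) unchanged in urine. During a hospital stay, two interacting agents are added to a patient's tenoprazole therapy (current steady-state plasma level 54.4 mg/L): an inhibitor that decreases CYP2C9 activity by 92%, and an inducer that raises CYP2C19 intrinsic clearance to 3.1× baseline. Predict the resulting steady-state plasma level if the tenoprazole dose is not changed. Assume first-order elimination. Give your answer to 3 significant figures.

The CYP2C9 pathway (15% of clearance) drops to 0.08× activity: 0.15 × 0.08 = 0.012.
The CYP2C19 pathway (38% of clearance) increases to 3.1× activity: 0.38 × 3.1 = 1.178.
Non-CYP routes (47%) are unchanged.
New clearance relative to baseline: 0.012 + 1.178 + 0.47 = 1.66.
New steady-state plasma level = 54.4 / 1.66 = 32.8 mg/L (concentration scales inversely with clearance).

32.8 mg/L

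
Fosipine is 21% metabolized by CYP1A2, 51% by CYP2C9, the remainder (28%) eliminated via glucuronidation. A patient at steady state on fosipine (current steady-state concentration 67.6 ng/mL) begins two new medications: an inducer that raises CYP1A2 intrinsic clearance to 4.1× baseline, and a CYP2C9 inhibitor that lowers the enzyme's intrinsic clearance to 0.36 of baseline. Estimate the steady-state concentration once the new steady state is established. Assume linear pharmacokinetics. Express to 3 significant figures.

CYP1A2: 0.21 × 4.1 = 0.861
CYP2C9: 0.51 × 0.36 = 0.1836
Other: 0.28 (unchanged)
New clearance relative to baseline: 0.861 + 0.1836 + 0.28 = 1.3246.
Dividing the baseline by the relative clearance: 67.6 / 1.3246 = 51.0 ng/mL.

51.0 ng/mL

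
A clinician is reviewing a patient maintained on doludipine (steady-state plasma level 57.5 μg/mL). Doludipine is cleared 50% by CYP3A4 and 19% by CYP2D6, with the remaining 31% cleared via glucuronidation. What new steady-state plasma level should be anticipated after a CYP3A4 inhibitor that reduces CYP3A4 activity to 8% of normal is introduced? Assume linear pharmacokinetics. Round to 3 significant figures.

The CYP3A4 pathway (50% of clearance) is reduced to 0.08× activity: 0.5 × 0.08 = 0.04.
CYP2D6 (19%) and the residual 31% are unaffected.
Relative clearance = 0.04 + 0.19 + 0.31 = 0.54.
With dosing unchanged, steady-state plasma level scales as 1/CL: 57.5 / 0.54 = 106 μg/mL.

106 μg/mL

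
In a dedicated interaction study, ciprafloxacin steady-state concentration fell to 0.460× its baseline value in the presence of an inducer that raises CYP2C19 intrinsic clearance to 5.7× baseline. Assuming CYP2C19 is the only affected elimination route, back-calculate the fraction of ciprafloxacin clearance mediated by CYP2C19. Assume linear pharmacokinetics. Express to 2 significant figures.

CL'/CL = 1 / 0.460 = 2.174
5.7·fm + (1 − fm) = 2.174
fm = (2.174 − 1) / (5.7 − 1) = 0.25

0.25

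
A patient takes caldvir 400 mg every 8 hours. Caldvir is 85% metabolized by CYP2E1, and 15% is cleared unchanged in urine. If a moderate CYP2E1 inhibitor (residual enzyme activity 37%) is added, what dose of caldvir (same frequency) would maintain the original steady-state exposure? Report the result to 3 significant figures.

186 mg

The CYP2E1 pathway (85% of clearance) falls to 0.37× activity: 0.85 × 0.37 = 0.3145.
Non-CYP routes (15%) are unchanged.
CL_new/CL_old = 0.3145 + 0.15 = 0.4645.
To maintain the same steady-state level, dose must scale with clearance: new dose = 400 × 0.4645 = 186 mg.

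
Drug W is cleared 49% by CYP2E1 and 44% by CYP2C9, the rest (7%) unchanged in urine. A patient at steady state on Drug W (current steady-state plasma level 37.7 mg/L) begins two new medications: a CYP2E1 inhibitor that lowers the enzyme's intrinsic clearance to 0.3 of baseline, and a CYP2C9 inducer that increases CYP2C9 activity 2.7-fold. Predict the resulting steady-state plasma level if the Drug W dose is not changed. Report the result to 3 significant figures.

26.8 mg/L

CYP2E1: 0.49 × 0.3 = 0.147
CYP2C9: 0.44 × 2.7 = 1.188
Other: 0.07 (unchanged)
CL_new/CL_old = 0.147 + 1.188 + 0.07 = 1.405.
New steady-state plasma level = 37.7 / 1.405 = 26.8 mg/L (concentration scales inversely with clearance).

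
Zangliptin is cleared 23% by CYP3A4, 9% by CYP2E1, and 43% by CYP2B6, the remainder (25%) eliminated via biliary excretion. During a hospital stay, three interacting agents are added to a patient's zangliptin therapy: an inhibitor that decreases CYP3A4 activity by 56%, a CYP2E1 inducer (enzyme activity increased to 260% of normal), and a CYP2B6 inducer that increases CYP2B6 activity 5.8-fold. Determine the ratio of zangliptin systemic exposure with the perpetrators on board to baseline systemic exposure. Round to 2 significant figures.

0.32

The CYP3A4 pathway (23% of clearance) is reduced to 0.44× activity: 0.23 × 0.44 = 0.1012.
The CYP2E1 pathway (9% of clearance) rises to 2.6× activity: 0.09 × 2.6 = 0.234.
The CYP2B6 pathway (43% of clearance) increases to 5.8× activity: 0.43 × 5.8 = 2.494.
The remaining 25% of clearance is unaffected.
Relative clearance = 0.1012 + 0.234 + 2.494 + 0.25 = 3.0792.
Net systemic exposure ratio = 1 / 3.0792 = 0.32.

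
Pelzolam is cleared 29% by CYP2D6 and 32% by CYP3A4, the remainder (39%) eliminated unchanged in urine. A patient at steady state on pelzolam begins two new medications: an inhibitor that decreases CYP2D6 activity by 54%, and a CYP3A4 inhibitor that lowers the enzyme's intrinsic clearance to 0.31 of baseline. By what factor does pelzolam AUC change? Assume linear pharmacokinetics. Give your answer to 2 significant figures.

The CYP2D6 pathway (29% of clearance) is reduced to 0.46× activity: 0.29 × 0.46 = 0.1334.
The CYP3A4 pathway (32% of clearance) drops to 0.31× activity: 0.32 × 0.31 = 0.0992.
The remaining 39% of clearance is unaffected.
CL_new/CL_old = 0.1334 + 0.0992 + 0.39 = 0.6226.
Net AUC ratio = 1 / 0.6226 = 1.6.

1.6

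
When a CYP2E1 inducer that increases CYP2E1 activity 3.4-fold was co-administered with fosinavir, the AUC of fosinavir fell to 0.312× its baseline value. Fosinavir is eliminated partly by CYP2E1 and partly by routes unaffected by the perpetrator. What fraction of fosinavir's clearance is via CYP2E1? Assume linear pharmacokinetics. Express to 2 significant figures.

0.92

Call the CYP2E1 fraction fm. After the interaction, CL_new/CL_old = fm × 3.4 + (1 − fm).
AUC ratio = 1 / (new CL fraction), so new CL fraction = 1 / 0.312 = 3.205.
fm × 3.4 + 1 − fm = 3.205  ⇒  fm × (3.4 − 1) = 2.205  ⇒  fm = 0.92.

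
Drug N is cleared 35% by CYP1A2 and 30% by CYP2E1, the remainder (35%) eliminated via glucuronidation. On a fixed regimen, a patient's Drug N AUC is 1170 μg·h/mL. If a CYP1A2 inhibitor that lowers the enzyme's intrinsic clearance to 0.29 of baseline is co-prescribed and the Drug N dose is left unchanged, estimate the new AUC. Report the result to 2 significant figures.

1.6 × 10³ μg·h/mL

The CYP1A2 pathway (35% of clearance) is reduced to 0.29× activity: 0.35 × 0.29 = 0.1015.
CYP2E1 (30%) and the residual 35% are unaffected.
New clearance relative to baseline: 0.1015 + 0.3 + 0.35 = 0.7515.
New AUC = baseline ÷ relative clearance = 1170 / 0.7515 = 1.6 × 10³ μg·h/mL.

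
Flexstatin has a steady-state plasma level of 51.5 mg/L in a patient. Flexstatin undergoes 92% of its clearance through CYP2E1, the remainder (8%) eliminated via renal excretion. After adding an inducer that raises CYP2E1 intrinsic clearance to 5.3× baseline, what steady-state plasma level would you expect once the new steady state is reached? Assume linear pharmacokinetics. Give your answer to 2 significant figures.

The CYP2E1 pathway (92% of clearance) increases to 5.3× activity: 0.92 × 5.3 = 4.876.
Non-CYP routes (8%) are unchanged.
CL_new/CL_old = 4.876 + 0.08 = 4.956.
With dosing unchanged, steady-state plasma level scales as 1/CL: 51.5 / 4.956 = 10 mg/L.

10 mg/L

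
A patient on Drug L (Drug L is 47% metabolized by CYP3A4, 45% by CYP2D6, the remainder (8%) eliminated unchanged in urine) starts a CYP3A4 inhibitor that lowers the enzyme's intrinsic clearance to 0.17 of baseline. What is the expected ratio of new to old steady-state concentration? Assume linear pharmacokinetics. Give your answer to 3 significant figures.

1.64

CYP3A4: 0.47 × 0.17 = 0.0799
CYP2D6: 0.45 (unchanged)
Other: 0.08 (unchanged)
New clearance relative to baseline: 0.0799 + 0.45 + 0.08 = 0.6099.
Steady-state concentration ratio = CL_old/CL_new = 1 / 0.6099 = 1.64.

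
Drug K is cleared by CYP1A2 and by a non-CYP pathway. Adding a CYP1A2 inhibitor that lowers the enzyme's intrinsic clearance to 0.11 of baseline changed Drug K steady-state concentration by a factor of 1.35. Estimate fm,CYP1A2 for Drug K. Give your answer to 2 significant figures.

CL'/CL = 1 / 1.35 = 0.7407
0.11·fm + (1 − fm) = 0.7407
fm = (0.7407 − 1) / (0.11 − 1) = 0.29

0.29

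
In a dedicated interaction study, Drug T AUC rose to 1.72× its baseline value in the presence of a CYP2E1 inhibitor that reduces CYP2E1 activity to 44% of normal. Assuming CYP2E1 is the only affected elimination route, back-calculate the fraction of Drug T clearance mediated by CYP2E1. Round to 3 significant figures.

0.748

CL'/CL = 1 / 1.72 = 0.5814
0.44·fm + (1 − fm) = 0.5814
fm = (0.5814 − 1) / (0.44 − 1) = 0.748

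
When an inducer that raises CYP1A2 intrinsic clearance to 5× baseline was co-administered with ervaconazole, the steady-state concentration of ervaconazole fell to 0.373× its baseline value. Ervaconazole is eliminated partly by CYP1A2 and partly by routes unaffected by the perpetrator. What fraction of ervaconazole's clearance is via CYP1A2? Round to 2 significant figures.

0.42

Write x for the fraction cleared via CYP1A2. The observed steady-state concentration change means clearance rose to 1/0.373 = 2.681 of baseline.
Only the CYP1A2 route changed, so 2.681 = x·5 + (1 − x), giving x = 0.42.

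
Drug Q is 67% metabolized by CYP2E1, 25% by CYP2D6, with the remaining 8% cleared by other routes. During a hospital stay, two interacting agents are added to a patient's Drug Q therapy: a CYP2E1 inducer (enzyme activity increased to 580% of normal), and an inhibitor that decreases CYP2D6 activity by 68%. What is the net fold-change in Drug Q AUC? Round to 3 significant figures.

The CYP2E1 pathway (67% of clearance) rises to 5.8× activity: 0.67 × 5.8 = 3.886.
The CYP2D6 pathway (25% of clearance) drops to 0.32× activity: 0.25 × 0.32 = 0.08.
The remaining 8% of clearance is unaffected.
Relative clearance = 3.886 + 0.08 + 0.08 = 4.046.
Net AUC ratio = 1 / 4.046 = 0.247.

0.247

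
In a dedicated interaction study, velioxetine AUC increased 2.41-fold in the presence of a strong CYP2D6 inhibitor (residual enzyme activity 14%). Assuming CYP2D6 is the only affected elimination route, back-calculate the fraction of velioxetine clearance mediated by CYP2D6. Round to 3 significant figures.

Write x for the fraction cleared via CYP2D6. The observed AUC change means clearance fell to 1/2.41 = 0.4149 of baseline.
Setting x·0.14 + (1 − x) = 0.4149 and solving: x = (0.4149 − 1)/(0.14 − 1) = 0.680.

0.680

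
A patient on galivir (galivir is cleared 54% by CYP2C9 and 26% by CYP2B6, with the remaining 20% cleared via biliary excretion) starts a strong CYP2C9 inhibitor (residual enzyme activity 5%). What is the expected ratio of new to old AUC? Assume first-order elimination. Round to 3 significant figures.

2.05

The CYP2C9 pathway (54% of clearance) falls to 0.05× activity: 0.54 × 0.05 = 0.027.
CYP2B6 (26%) and the residual 20% are unaffected.
Relative clearance = 0.027 + 0.26 + 0.2 = 0.487.
Since AUC ∝ 1/CL, the ratio is 1 / 0.487 = 2.05.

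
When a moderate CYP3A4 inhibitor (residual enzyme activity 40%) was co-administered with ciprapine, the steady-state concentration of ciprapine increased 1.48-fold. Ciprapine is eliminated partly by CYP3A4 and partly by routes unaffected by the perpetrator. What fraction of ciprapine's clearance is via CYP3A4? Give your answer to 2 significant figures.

0.54

Write x for the fraction cleared via CYP3A4. The observed steady-state concentration change means clearance fell to 1/1.48 = 0.6757 of baseline.
Setting x·0.4 + (1 − x) = 0.6757 and solving: x = (0.6757 − 1)/(0.4 − 1) = 0.54.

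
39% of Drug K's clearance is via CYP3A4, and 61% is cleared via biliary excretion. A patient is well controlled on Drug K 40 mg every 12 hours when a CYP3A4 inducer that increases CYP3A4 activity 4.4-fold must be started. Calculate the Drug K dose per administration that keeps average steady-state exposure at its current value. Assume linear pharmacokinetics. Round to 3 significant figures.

CYP3A4: 0.39 × 4.4 = 1.716
Other: 0.61 (unchanged)
New clearance relative to baseline: 1.716 + 0.61 = 2.326.
Css,avg = (dose rate)/CL, so holding Css fixed requires dose ∝ CL: 40 × 2.326 = 93.0 mg.

93.0 mg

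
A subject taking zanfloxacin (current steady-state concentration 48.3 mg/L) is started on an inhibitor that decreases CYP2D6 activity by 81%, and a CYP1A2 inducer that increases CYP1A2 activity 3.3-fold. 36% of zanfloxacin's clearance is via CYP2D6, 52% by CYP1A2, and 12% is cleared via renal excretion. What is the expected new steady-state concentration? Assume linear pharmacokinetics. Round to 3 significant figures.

The CYP2D6 pathway (36% of clearance) is reduced to 0.19× activity: 0.36 × 0.19 = 0.0684.
The CYP1A2 pathway (52% of clearance) rises to 3.3× activity: 0.52 × 3.3 = 1.716.
Non-CYP routes (12%) are unchanged.
Relative clearance = 0.0684 + 1.716 + 0.12 = 1.9044.
Steady-state concentration ∝ 1/CL: new value = 48.3 / 1.9044 = 25.4 mg/L.

25.4 mg/L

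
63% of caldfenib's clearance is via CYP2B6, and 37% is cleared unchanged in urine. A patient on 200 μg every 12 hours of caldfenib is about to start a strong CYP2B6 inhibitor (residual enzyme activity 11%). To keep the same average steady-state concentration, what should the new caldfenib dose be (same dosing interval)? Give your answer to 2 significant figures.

88 μg

The CYP2B6 pathway (63% of clearance) is reduced to 0.11× activity: 0.63 × 0.11 = 0.0693.
Non-CYP routes (37%) are unchanged.
Relative clearance = 0.0693 + 0.37 = 0.4393.
Exposure is unchanged when dose changes in proportion to clearance. New dose = 200 μg × 0.4393 = 88 μg.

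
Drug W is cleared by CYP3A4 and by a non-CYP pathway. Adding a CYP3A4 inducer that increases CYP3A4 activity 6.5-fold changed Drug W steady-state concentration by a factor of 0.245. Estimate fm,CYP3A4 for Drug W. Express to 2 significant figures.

Call the CYP3A4 fraction fm. After the interaction, CL_new/CL_old = fm × 6.5 + (1 − fm).
Steady-state concentration ratio = 1 / (new CL fraction), so new CL fraction = 1 / 0.245 = 4.082.
fm × 6.5 + 1 − fm = 4.082  ⇒  fm × (6.5 − 1) = 3.082  ⇒  fm = 0.56.

0.56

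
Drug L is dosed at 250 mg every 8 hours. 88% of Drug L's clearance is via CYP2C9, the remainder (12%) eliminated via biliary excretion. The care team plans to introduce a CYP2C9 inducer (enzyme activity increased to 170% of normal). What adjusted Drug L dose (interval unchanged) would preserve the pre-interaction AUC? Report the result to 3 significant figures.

404 mg

The CYP2C9 pathway (88% of clearance) rises to 1.7× activity: 0.88 × 1.7 = 1.496.
The remaining 12% of clearance is unaffected.
New clearance relative to baseline: 1.496 + 0.12 = 1.616.
Exposure is unchanged when dose changes in proportion to clearance. New dose = 250 mg × 1.616 = 404 mg.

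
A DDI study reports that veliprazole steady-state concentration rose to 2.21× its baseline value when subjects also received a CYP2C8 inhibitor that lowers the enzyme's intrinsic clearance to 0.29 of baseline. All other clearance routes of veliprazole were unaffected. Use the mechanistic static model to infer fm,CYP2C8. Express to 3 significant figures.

CL'/CL = 1 / 2.21 = 0.4525
0.29·fm + (1 − fm) = 0.4525
fm = (0.4525 − 1) / (0.29 − 1) = 0.771

0.771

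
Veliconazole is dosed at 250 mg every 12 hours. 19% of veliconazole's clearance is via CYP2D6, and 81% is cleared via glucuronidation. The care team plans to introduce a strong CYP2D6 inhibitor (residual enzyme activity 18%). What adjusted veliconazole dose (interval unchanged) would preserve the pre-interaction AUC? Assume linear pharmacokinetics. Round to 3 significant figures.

211 mg

CYP2D6: 0.19 × 0.18 = 0.0342
Other: 0.81 (unchanged)
New clearance relative to baseline: 0.0342 + 0.81 = 0.8442.
Css,avg = (dose rate)/CL, so holding Css fixed requires dose ∝ CL: 250 × 0.8442 = 211 mg.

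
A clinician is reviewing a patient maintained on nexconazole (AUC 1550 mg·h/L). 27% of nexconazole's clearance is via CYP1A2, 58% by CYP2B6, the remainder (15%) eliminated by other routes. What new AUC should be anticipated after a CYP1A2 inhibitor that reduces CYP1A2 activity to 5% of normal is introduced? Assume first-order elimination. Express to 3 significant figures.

The CYP1A2 pathway (27% of clearance) is reduced to 0.05× activity: 0.27 × 0.05 = 0.0135.
CYP2B6 (58%) and the residual 15% are unaffected.
CL_new/CL_old = 0.0135 + 0.58 + 0.15 = 0.7435.
With dosing unchanged, AUC scales as 1/CL: 1550 / 0.7435 = 2.08 × 10³ mg·h/L.

2.08 × 10³ mg·h/L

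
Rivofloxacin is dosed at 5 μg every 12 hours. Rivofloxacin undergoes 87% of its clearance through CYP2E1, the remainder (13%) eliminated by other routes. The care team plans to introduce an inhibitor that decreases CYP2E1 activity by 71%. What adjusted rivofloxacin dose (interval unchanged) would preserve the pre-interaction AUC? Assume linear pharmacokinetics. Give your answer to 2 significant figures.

1.9 μg

CYP2E1: 0.87 × 0.29 = 0.2523
Other: 0.13 (unchanged)
New clearance relative to baseline: 0.2523 + 0.13 = 0.3823.
Css,avg = (dose rate)/CL, so holding Css fixed requires dose ∝ CL: 5 × 0.3823 = 1.9 μg.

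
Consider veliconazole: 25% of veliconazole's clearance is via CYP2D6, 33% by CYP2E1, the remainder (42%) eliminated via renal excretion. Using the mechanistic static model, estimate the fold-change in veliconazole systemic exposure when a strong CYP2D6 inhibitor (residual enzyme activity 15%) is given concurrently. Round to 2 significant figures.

1.3

CYP2D6: 0.25 × 0.15 = 0.0375
CYP2E1: 0.33 (unchanged)
Other: 0.42 (unchanged)
Relative clearance = 0.0375 + 0.33 + 0.42 = 0.7875.
Systemic exposure ratio = CL_old/CL_new = 1 / 0.7875 = 1.3.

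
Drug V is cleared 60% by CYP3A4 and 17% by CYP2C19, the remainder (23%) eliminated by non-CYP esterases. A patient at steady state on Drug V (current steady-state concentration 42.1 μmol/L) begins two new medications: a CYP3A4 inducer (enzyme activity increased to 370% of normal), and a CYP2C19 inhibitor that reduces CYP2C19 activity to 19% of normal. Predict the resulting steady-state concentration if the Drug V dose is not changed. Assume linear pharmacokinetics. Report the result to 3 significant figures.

17.0 μmol/L

The CYP3A4 pathway (60% of clearance) increases to 3.7× activity: 0.6 × 3.7 = 2.22.
The CYP2C19 pathway (17% of clearance) drops to 0.19× activity: 0.17 × 0.19 = 0.0323.
The remaining 23% of clearance is unaffected.
Relative clearance = 2.22 + 0.0323 + 0.23 = 2.4823.
Dividing the baseline by the relative clearance: 42.1 / 2.4823 = 17.0 μmol/L.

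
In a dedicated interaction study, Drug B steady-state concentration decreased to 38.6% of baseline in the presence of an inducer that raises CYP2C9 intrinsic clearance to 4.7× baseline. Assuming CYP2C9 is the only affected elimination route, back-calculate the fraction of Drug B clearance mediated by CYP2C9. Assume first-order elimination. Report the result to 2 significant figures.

0.43

Write x for the fraction cleared via CYP2C9. The observed steady-state concentration change means clearance rose to 1/0.386 = 2.591 of baseline.
Only the CYP2C9 route changed, so 2.591 = x·4.7 + (1 − x), giving x = 0.43.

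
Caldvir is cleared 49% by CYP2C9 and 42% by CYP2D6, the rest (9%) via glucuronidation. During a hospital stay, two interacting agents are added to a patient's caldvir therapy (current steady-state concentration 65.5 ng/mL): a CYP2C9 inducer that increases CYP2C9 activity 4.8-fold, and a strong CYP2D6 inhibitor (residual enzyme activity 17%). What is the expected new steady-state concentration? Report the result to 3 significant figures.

The CYP2C9 pathway (49% of clearance) is boosted to 4.8× activity: 0.49 × 4.8 = 2.352.
The CYP2D6 pathway (42% of clearance) falls to 0.17× activity: 0.42 × 0.17 = 0.0714.
Non-CYP routes (9%) are unchanged.
CL_new/CL_old = 2.352 + 0.0714 + 0.09 = 2.5134.
Dividing the baseline by the relative clearance: 65.5 / 2.5134 = 26.1 ng/mL.

26.1 ng/mL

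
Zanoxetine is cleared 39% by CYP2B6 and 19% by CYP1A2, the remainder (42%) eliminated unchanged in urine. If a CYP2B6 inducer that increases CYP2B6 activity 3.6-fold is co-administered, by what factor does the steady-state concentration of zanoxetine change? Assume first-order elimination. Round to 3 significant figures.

The CYP2B6 pathway (39% of clearance) is boosted to 3.6× activity: 0.39 × 3.6 = 1.404.
CYP1A2 (19%) and the residual 42% are unaffected.
CL_new/CL_old = 1.404 + 0.19 + 0.42 = 2.014.
Steady-state concentration is inversely proportional to clearance, so the fold-change is 1 / 2.014 = 0.497.

0.497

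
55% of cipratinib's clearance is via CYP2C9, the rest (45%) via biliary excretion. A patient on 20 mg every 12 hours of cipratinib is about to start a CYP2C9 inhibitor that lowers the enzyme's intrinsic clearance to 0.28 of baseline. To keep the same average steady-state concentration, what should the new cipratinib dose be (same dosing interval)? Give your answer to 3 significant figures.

12.1 mg

CYP2C9: 0.55 × 0.28 = 0.154
Other: 0.45 (unchanged)
CL_new/CL_old = 0.154 + 0.45 = 0.604.
To maintain the same steady-state level, dose must scale with clearance: new dose = 20 × 0.604 = 12.1 mg.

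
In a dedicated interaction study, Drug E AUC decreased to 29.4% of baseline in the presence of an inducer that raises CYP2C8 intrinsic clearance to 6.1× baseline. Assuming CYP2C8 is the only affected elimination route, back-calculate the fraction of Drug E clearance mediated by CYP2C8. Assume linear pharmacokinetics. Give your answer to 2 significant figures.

Write x for the fraction cleared via CYP2C8. The observed AUC change means clearance rose to 1/0.294 = 3.401 of baseline.
Setting x·6.1 + (1 − x) = 3.401 and solving: x = (3.401 − 1)/(6.1 − 1) = 0.47.

0.47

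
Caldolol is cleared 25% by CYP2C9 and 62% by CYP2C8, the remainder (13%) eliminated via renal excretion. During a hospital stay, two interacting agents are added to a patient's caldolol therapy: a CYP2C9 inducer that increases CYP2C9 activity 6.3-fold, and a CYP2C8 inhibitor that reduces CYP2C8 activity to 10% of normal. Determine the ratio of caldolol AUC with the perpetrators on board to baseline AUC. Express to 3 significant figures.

0.566

CYP2C9: 0.25 × 6.3 = 1.575
CYP2C8: 0.62 × 0.1 = 0.062
Other: 0.13 (unchanged)
New clearance relative to baseline: 1.575 + 0.062 + 0.13 = 1.767.
AUC ∝ 1/CL: fold-change = 1 / 1.767 = 0.566.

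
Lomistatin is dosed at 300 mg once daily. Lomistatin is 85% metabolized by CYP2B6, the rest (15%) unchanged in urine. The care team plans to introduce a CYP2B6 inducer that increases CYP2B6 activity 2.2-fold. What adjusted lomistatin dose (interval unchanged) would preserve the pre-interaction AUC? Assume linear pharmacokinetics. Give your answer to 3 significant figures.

CYP2B6: 0.85 × 2.2 = 1.87
Other: 0.15 (unchanged)
CL_new/CL_old = 1.87 + 0.15 = 2.02.
Css,avg = (dose rate)/CL, so holding Css fixed requires dose ∝ CL: 300 × 2.02 = 606 mg.

606 mg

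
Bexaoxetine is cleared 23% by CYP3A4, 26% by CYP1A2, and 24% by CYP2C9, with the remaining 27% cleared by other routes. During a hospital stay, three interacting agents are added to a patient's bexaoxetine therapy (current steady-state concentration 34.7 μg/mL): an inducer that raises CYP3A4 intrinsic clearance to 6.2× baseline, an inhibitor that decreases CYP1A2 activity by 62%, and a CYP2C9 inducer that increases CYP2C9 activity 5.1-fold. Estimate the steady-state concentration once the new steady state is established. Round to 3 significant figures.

CYP3A4: 0.23 × 6.2 = 1.426
CYP1A2: 0.26 × 0.38 = 0.0988
CYP2C9: 0.24 × 5.1 = 1.224
Other: 0.27 (unchanged)
New clearance relative to baseline: 1.426 + 0.0988 + 1.224 + 0.27 = 3.0188.
Dividing the baseline by the relative clearance: 34.7 / 3.0188 = 11.5 μg/mL.

11.5 μg/mL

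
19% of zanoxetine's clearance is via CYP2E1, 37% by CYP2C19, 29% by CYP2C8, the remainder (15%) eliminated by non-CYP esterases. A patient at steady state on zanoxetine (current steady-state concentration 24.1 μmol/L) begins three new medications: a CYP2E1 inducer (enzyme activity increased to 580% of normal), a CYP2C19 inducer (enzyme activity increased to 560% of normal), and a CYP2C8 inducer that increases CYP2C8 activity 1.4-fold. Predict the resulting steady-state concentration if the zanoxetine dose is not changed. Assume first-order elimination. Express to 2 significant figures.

CYP2E1: 0.19 × 5.8 = 1.102
CYP2C19: 0.37 × 5.6 = 2.072
CYP2C8: 0.29 × 1.4 = 0.406
Other: 0.15 (unchanged)
CL_new/CL_old = 1.102 + 2.072 + 0.406 + 0.15 = 3.73.
Steady-state concentration ∝ 1/CL: new value = 24.1 / 3.73 = 6.5 μmol/L.

6.5 μmol/L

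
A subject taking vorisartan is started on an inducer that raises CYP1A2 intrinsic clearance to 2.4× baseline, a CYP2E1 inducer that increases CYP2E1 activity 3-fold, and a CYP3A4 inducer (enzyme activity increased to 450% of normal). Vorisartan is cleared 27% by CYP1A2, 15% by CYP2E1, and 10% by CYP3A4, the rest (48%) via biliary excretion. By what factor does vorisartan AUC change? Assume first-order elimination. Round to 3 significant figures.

The CYP1A2 pathway (27% of clearance) increases to 2.4× activity: 0.27 × 2.4 = 0.648.
The CYP2E1 pathway (15% of clearance) increases to 3× activity: 0.15 × 3 = 0.45.
The CYP3A4 pathway (10% of clearance) rises to 4.5× activity: 0.1 × 4.5 = 0.45.
Non-CYP routes (48%) are unchanged.
Relative clearance = 0.648 + 0.45 + 0.45 + 0.48 = 2.028.
AUC ∝ 1/CL: fold-change = 1 / 2.028 = 0.493.

0.493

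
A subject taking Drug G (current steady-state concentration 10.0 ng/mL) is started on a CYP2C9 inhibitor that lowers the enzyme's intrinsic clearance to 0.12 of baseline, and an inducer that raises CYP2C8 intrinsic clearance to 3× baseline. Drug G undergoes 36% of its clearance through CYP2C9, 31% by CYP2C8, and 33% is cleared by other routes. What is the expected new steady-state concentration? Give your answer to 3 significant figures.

7.67 ng/mL

The CYP2C9 pathway (36% of clearance) drops to 0.12× activity: 0.36 × 0.12 = 0.0432.
The CYP2C8 pathway (31% of clearance) rises to 3× activity: 0.31 × 3 = 0.93.
The remaining 33% of clearance is unaffected.
New clearance relative to baseline: 0.0432 + 0.93 + 0.33 = 1.3032.
Steady-state concentration ∝ 1/CL: new value = 10.0 / 1.3032 = 7.67 ng/mL.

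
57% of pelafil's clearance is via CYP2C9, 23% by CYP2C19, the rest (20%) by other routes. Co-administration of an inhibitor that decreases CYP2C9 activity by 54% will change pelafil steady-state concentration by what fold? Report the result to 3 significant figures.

The CYP2C9 pathway (57% of clearance) falls to 0.46× activity: 0.57 × 0.46 = 0.2622.
CYP2C19 (23%) and the residual 20% are unaffected.
CL_new/CL_old = 0.2622 + 0.23 + 0.2 = 0.6922.
Steady-state concentration is inversely proportional to clearance, so the fold-change is 1 / 0.6922 = 1.44.

1.44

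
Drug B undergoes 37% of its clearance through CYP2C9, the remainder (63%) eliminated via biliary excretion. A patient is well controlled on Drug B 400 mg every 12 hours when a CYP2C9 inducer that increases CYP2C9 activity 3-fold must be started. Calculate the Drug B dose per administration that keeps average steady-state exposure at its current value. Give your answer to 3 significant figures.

696 mg

The CYP2C9 pathway (37% of clearance) is boosted to 3× activity: 0.37 × 3 = 1.11.
Non-CYP routes (63%) are unchanged.
New clearance relative to baseline: 1.11 + 0.63 = 1.74.
To maintain the same steady-state level, dose must scale with clearance: new dose = 400 × 1.74 = 696 mg.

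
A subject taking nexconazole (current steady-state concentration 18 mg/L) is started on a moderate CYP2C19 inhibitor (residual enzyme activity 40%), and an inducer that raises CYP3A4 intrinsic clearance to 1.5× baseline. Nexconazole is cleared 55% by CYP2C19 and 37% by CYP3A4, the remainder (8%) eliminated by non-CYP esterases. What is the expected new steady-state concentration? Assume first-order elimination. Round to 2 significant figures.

The CYP2C19 pathway (55% of clearance) drops to 0.4× activity: 0.55 × 0.4 = 0.22.
The CYP3A4 pathway (37% of clearance) rises to 1.5× activity: 0.37 × 1.5 = 0.555.
The remaining 8% of clearance is unaffected.
Relative clearance = 0.22 + 0.555 + 0.08 = 0.855.
Dividing the baseline by the relative clearance: 18 / 0.855 = 21 mg/L.

21 mg/L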